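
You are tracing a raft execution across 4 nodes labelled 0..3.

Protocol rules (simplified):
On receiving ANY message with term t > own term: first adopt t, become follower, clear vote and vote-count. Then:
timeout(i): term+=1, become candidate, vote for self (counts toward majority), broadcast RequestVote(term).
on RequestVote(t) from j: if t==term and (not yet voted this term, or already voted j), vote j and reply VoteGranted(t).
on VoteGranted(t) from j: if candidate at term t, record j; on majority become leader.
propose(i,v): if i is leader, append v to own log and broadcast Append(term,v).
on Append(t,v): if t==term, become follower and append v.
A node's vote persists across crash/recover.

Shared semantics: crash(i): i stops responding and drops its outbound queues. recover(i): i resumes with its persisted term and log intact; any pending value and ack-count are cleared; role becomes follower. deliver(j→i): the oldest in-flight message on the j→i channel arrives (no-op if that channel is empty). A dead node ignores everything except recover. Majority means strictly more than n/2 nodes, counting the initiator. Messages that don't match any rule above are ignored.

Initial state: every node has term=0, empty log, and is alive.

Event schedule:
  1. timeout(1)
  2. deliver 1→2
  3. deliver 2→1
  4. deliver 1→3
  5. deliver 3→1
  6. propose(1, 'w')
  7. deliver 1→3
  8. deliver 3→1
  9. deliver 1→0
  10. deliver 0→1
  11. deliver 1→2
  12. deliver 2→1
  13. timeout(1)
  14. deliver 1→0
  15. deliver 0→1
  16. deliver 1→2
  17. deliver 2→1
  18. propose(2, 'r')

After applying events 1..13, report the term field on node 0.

step 1 timeout(1): 1={cand,t=1,log=-}
step 2 deliver 1→2: 2={foll,t=1,log=-}
step 3 deliver 2→1: —
step 4 deliver 1→3: 3={foll,t=1,log=-}
step 5 deliver 3→1: 1={lead,t=1,log=-}
step 6 propose(1,'w'): 1={lead,t=1,log=w}
step 7 deliver 1→3: 3={foll,t=1,log=w}
step 8 deliver 3→1: —
step 9 deliver 1→0: 0={foll,t=1,log=-}
step 10 deliver 0→1: —
step 11 deliver 1→2: 2={foll,t=1,log=w}
step 12 deliver 2→1: —
step 13 timeout(1): 1={cand,t=2,log=w}

1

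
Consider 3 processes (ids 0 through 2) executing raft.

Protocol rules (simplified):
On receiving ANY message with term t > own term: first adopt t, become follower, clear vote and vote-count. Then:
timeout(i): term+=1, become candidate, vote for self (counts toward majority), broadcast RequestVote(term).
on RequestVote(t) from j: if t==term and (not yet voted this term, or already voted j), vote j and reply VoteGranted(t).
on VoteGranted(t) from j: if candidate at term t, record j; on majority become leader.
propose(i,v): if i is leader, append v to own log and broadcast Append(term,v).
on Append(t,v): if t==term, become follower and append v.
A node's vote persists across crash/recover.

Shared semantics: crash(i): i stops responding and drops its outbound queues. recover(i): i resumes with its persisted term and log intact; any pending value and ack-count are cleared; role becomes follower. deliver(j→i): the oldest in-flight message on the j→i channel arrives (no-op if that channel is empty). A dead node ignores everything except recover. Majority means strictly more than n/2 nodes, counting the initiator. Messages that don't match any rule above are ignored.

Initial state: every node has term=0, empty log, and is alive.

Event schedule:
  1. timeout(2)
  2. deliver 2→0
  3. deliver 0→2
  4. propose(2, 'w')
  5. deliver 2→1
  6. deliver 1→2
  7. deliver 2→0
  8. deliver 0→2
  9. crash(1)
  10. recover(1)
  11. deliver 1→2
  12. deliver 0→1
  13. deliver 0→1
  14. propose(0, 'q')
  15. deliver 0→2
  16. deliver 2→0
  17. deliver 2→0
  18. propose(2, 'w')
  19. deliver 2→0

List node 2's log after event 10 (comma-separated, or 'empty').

w

[1] timeout(2) → N2(cand t1 [-])
[2] deliver 2→0 → N0(foll t1 [-])
[3] deliver 0→2 → N2(lead t1 [-])
[4] propose(2,'w') → N2(lead t1 [w])
[5] deliver 2→1 → N1(foll t1 [-])
[6] deliver 1→2 → ∅
[7] deliver 2→0 → N0(foll t1 [w])
[8] deliver 0→2 → ∅
[9] crash(1) → N1(✗foll t1 [-])
[10] recover(1) → N1(foll t1 [-])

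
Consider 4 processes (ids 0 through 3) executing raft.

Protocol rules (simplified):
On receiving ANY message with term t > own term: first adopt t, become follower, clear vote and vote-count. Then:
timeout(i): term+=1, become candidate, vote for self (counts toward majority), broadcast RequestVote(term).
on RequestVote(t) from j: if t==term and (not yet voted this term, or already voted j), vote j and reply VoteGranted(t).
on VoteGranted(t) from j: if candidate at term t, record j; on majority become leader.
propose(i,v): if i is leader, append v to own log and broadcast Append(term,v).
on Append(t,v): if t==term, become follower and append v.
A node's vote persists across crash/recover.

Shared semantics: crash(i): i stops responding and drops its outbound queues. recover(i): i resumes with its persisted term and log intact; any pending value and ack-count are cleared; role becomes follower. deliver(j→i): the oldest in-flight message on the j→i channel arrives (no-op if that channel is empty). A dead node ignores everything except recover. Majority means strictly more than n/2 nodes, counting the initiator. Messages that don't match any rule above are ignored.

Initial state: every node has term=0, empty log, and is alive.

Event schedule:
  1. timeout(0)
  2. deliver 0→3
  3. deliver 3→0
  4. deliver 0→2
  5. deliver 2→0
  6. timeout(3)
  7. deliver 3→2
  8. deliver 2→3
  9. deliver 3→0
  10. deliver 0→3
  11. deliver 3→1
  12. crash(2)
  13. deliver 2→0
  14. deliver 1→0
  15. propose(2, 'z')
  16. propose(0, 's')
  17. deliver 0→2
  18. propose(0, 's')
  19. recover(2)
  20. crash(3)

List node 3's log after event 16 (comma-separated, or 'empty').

after 1 — timeout(0): n0:cand/t1/[-]
after 2 — deliver 0→3: n3:foll/t1/[-]
after 3 — deliver 3→0: ·
after 4 — deliver 0→2: n2:foll/t1/[-]
after 5 — deliver 2→0: n0:lead/t1/[-]
after 6 — timeout(3): n3:cand/t2/[-]
after 7 — deliver 3→2: n2:foll/t2/[-]
after 8 — deliver 2→3: ·
after 9 — deliver 3→0: n0:foll/t2/[-]
after 10 — deliver 0→3: n3:lead/t2/[-]
after 11 — deliver 3→1: n1:foll/t2/[-]
after 12 — crash(2): n2:✗foll/t2/[-]
after 13 — deliver 2→0: ·
after 14 — deliver 1→0: ·
after 15 — propose(2,'z'): ·
after 16 — propose(0,'s'): ·

empty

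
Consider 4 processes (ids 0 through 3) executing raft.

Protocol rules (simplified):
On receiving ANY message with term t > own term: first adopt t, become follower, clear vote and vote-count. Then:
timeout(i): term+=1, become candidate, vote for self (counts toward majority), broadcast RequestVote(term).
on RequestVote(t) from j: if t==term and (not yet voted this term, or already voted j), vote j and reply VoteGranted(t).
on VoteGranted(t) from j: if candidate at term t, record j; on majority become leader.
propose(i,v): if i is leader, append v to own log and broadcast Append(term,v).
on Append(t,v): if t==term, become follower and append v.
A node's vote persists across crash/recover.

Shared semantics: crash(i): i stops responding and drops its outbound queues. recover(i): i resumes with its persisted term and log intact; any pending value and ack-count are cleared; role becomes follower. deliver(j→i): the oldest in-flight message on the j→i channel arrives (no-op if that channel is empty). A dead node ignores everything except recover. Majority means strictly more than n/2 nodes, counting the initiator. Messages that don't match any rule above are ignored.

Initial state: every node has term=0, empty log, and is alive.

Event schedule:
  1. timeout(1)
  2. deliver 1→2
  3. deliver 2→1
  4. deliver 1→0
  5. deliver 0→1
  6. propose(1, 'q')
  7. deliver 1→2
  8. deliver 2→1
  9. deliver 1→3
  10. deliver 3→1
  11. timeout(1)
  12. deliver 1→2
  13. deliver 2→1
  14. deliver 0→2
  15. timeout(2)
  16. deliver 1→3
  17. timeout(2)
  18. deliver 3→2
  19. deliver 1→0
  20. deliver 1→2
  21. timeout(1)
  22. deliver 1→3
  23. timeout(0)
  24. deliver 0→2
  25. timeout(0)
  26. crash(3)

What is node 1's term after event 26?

1. timeout(1):  <1:cand t1 ->
2. deliver 1→2:  <2:foll t1 ->
3. deliver 2→1:  nop
4. deliver 1→0:  <0:foll t1 ->
5. deliver 0→1:  <1:lead t1 ->
6. propose(1,'q'):  <1:lead t1 q>
7. deliver 1→2:  <2:foll t1 q>
8. deliver 2→1:  nop
9. deliver 1→3:  <3:foll t1 ->
10. deliver 3→1:  nop
11. timeout(1):  <1:cand t2 q>
12. deliver 1→2:  <2:foll t2 q>
13. deliver 2→1:  nop
14. deliver 0→2:  nop
15. timeout(2):  <2:cand t3 q>
16. deliver 1→3:  <3:foll t1 q>
17. timeout(2):  <2:cand t4 q>
18. deliver 3→2:  nop
19. deliver 1→0:  <0:foll t1 q>
20. deliver 1→2:  nop
21. timeout(1):  <1:cand t3 q>
22. deliver 1→3:  <3:foll t2 q>
23. timeout(0):  <0:cand t2 q>
24. deliver 0→2:  nop
25. timeout(0):  <0:cand t3 q>
26. crash(3):  <3:✗foll t2 q>

3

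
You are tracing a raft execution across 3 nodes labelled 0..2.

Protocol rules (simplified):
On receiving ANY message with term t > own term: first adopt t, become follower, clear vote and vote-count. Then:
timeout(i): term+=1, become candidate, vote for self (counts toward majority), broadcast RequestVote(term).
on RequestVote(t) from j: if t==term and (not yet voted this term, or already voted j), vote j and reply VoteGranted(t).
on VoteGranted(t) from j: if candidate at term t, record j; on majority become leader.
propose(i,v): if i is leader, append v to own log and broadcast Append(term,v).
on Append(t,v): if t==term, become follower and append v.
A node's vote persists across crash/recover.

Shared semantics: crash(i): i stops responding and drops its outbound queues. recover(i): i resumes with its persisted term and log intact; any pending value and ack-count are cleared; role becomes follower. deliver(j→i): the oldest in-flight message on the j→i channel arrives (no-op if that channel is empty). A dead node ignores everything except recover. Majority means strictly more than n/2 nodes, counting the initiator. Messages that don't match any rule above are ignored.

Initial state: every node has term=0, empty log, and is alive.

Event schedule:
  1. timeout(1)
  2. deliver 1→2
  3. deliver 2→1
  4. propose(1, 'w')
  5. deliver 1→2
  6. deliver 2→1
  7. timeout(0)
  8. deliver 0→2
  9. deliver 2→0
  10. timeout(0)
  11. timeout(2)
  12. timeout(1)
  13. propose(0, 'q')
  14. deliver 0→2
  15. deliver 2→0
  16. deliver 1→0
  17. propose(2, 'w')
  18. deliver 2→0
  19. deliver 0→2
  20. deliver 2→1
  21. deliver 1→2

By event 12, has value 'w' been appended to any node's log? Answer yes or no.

yes

step 1 timeout(1): 1={cand,t=1,log=-}
step 2 deliver 1→2: 2={foll,t=1,log=-}
step 3 deliver 2→1: 1={lead,t=1,log=-}
step 4 propose(1,'w'): 1={lead,t=1,log=w}
step 5 deliver 1→2: 2={foll,t=1,log=w}
step 6 deliver 2→1: —
step 7 timeout(0): 0={cand,t=1,log=-}
step 8 deliver 0→2: —
step 9 deliver 2→0: —
step 10 timeout(0): 0={cand,t=2,log=-}
step 11 timeout(2): 2={cand,t=2,log=w}
step 12 timeout(1): 1={cand,t=2,log=w}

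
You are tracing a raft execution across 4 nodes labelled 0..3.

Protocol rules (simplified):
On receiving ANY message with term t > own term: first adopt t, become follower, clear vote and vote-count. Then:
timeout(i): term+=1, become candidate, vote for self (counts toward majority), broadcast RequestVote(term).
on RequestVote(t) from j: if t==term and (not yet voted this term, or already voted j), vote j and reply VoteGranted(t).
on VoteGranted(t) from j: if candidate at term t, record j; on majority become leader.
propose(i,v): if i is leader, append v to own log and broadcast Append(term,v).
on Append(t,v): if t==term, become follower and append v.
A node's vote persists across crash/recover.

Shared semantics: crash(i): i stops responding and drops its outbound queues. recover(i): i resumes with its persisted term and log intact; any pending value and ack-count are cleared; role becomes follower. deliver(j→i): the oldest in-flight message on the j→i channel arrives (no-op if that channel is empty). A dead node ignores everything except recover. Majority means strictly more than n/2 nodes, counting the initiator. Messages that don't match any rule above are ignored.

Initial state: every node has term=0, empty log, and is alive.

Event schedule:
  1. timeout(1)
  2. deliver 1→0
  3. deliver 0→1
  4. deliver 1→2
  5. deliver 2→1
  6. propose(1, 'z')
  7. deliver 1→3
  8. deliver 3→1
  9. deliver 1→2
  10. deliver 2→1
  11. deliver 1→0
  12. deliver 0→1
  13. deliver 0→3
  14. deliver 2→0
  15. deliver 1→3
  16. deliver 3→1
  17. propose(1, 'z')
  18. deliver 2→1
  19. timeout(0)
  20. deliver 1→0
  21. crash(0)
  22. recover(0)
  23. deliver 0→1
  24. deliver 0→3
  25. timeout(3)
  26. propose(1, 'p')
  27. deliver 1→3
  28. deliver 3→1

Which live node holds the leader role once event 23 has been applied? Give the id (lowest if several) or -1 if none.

[1] timeout(1) → N1(cand t1 [-])
[2] deliver 1→0 → N0(foll t1 [-])
[3] deliver 0→1 → ∅
[4] deliver 1→2 → N2(foll t1 [-])
[5] deliver 2→1 → N1(lead t1 [-])
[6] propose(1,'z') → N1(lead t1 [z])
[7] deliver 1→3 → N3(foll t1 [-])
[8] deliver 3→1 → ∅
[9] deliver 1→2 → N2(foll t1 [z])
[10] deliver 2→1 → ∅
[11] deliver 1→0 → N0(foll t1 [z])
[12] deliver 0→1 → ∅
[13] deliver 0→3 → ∅
[14] deliver 2→0 → ∅
[15] deliver 1→3 → N3(foll t1 [z])
[16] deliver 3→1 → ∅
[17] propose(1,'z') → N1(lead t1 [z,z])
[18] deliver 2→1 → ∅
[19] timeout(0) → N0(cand t2 [z])
[20] deliver 1→0 → ∅
[21] crash(0) → N0(✗cand t2 [z])
[22] recover(0) → N0(foll t2 [z])
[23] deliver 0→1 → ∅

1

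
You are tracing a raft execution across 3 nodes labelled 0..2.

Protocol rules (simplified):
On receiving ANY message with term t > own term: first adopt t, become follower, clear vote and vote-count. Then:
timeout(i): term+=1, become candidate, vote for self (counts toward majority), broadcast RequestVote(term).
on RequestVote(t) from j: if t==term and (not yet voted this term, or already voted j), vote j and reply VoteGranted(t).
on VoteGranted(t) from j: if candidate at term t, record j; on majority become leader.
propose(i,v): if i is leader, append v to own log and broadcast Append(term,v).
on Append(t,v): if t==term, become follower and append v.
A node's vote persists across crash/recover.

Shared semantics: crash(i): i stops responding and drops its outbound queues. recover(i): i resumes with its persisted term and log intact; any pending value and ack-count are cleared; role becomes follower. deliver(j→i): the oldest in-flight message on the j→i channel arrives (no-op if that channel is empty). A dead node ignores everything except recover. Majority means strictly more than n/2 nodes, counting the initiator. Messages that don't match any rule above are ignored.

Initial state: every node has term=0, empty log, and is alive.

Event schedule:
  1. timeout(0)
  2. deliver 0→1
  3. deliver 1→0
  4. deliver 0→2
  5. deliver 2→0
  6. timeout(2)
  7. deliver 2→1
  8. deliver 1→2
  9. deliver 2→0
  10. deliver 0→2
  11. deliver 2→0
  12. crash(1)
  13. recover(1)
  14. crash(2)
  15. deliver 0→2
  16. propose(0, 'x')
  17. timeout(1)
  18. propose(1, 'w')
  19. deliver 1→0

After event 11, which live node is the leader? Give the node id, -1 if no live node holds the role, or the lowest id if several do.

2

[1] timeout(0) → N0(cand t1 [-])
[2] deliver 0→1 → N1(foll t1 [-])
[3] deliver 1→0 → N0(lead t1 [-])
[4] deliver 0→2 → N2(foll t1 [-])
[5] deliver 2→0 → ∅
[6] timeout(2) → N2(cand t2 [-])
[7] deliver 2→1 → N1(foll t2 [-])
[8] deliver 1→2 → N2(lead t2 [-])
[9] deliver 2→0 → N0(foll t2 [-])
[10] deliver 0→2 → ∅
[11] deliver 2→0 → ∅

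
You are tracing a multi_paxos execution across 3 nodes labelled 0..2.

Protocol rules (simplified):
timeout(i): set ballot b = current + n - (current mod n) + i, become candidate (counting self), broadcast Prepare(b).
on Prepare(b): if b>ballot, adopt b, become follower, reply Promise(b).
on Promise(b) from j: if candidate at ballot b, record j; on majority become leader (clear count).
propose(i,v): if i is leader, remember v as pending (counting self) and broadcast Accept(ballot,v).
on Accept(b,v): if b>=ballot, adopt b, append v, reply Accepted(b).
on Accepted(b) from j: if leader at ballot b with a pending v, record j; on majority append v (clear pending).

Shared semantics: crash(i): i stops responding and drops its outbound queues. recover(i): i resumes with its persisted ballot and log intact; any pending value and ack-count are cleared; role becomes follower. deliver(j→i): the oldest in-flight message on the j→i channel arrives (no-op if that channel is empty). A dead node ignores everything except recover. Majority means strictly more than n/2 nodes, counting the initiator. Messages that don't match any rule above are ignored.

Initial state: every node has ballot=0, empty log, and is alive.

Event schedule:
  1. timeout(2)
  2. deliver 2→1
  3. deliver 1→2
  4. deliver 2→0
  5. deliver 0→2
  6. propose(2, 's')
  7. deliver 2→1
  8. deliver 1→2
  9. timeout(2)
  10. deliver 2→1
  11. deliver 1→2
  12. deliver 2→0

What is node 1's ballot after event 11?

8

step 1 timeout(2): 2={cand,b=5,log=-}
step 2 deliver 2→1: 1={foll,b=5,log=-}
step 3 deliver 1→2: 2={lead,b=5,log=-}
step 4 deliver 2→0: 0={foll,b=5,log=-}
step 5 deliver 0→2: —
step 6 propose(2,'s'): —
step 7 deliver 2→1: 1={foll,b=5,log=s}
step 8 deliver 1→2: 2={lead,b=5,log=s}
step 9 timeout(2): 2={cand,b=8,log=s}
step 10 deliver 2→1: 1={foll,b=8,log=s}
step 11 deliver 1→2: 2={lead,b=8,log=s}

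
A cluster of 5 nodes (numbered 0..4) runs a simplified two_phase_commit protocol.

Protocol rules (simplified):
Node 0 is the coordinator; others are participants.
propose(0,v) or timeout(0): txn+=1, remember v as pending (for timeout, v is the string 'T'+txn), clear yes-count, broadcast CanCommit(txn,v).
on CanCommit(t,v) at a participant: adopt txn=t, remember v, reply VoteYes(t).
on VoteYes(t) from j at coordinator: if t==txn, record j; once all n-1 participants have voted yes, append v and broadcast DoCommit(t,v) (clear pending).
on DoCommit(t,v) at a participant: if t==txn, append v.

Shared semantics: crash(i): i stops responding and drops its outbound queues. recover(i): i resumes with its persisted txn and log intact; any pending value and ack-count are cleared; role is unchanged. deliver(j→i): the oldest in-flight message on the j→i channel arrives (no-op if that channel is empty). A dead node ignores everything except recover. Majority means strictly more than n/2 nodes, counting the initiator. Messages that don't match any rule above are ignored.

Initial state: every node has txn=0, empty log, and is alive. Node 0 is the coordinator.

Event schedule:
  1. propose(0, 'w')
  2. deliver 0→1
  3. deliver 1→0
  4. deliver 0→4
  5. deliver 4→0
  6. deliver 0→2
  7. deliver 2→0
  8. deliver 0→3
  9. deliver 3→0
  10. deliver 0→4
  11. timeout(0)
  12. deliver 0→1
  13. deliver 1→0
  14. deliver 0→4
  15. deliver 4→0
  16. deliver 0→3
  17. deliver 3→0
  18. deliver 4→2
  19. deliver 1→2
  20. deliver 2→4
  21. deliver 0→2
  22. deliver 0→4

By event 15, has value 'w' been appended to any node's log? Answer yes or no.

[1] propose(0,'w') → N0(coor t1 [-])
[2] deliver 0→1 → N1(part t1 [-])
[3] deliver 1→0 → ∅
[4] deliver 0→4 → N4(part t1 [-])
[5] deliver 4→0 → ∅
[6] deliver 0→2 → N2(part t1 [-])
[7] deliver 2→0 → ∅
[8] deliver 0→3 → N3(part t1 [-])
[9] deliver 3→0 → N0(coor t1 [w])
[10] deliver 0→4 → N4(part t1 [w])
[11] timeout(0) → N0(coor t2 [w])
[12] deliver 0→1 → N1(part t1 [w])
[13] deliver 1→0 → ∅
[14] deliver 0→4 → N4(part t2 [w])
[15] deliver 4→0 → ∅

yes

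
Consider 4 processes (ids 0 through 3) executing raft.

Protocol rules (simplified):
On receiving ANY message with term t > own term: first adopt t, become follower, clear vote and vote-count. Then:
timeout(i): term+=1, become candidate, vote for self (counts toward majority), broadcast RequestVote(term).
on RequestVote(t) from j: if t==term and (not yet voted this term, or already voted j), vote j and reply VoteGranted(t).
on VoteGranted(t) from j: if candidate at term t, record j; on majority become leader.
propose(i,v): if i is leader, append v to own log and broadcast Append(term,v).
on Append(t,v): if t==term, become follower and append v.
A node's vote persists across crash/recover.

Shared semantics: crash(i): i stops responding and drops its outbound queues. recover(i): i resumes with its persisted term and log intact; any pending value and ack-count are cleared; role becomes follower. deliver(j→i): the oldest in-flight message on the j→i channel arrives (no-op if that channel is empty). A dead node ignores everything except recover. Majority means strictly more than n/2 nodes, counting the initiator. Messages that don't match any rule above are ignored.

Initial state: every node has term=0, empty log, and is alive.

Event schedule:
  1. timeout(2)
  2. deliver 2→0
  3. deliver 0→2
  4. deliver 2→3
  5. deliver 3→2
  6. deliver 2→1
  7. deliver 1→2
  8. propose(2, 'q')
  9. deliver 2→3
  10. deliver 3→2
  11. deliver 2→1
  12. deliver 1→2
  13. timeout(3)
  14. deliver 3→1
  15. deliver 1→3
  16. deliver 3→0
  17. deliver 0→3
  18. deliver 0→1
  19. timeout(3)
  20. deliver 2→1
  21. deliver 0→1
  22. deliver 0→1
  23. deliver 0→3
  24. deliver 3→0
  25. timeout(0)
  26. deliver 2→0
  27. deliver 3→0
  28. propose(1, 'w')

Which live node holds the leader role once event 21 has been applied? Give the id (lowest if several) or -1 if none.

[1] timeout(2) → N2(cand t1 [-])
[2] deliver 2→0 → N0(foll t1 [-])
[3] deliver 0→2 → ∅
[4] deliver 2→3 → N3(foll t1 [-])
[5] deliver 3→2 → N2(lead t1 [-])
[6] deliver 2→1 → N1(foll t1 [-])
[7] deliver 1→2 → ∅
[8] propose(2,'q') → N2(lead t1 [q])
[9] deliver 2→3 → N3(foll t1 [q])
[10] deliver 3→2 → ∅
[11] deliver 2→1 → N1(foll t1 [q])
[12] deliver 1→2 → ∅
[13] timeout(3) → N3(cand t2 [q])
[14] deliver 3→1 → N1(foll t2 [q])
[15] deliver 1→3 → ∅
[16] deliver 3→0 → N0(foll t2 [-])
[17] deliver 0→3 → N3(lead t2 [q])
[18] deliver 0→1 → ∅
[19] timeout(3) → N3(cand t3 [q])
[20] deliver 2→1 → ∅
[21] deliver 0→1 → ∅

2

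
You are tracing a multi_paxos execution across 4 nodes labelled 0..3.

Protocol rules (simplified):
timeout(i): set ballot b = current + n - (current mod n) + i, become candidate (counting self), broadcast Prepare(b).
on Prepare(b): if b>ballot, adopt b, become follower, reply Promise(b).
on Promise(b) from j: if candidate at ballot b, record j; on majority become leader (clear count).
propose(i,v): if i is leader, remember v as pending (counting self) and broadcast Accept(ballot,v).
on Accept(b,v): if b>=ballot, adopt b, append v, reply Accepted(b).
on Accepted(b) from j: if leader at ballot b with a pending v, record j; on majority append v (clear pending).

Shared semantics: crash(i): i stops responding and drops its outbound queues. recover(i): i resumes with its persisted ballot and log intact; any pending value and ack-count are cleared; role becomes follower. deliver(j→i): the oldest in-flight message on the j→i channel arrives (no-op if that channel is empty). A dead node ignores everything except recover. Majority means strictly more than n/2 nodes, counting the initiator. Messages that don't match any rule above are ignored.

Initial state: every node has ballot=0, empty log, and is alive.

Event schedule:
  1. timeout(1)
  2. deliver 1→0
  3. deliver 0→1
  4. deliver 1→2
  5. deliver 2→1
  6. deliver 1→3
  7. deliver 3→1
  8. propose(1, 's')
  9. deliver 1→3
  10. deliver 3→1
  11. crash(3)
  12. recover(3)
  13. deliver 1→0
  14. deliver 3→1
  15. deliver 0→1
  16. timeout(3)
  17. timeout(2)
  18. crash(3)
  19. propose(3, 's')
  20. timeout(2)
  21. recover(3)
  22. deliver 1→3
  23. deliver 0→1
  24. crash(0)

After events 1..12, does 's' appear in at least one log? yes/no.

yes

after 1 — timeout(1): n1:cand/b5/[-]
after 2 — deliver 1→0: n0:foll/b5/[-]
after 3 — deliver 0→1: ·
after 4 — deliver 1→2: n2:foll/b5/[-]
after 5 — deliver 2→1: n1:lead/b5/[-]
after 6 — deliver 1→3: n3:foll/b5/[-]
after 7 — deliver 3→1: ·
after 8 — propose(1,'s'): ·
after 9 — deliver 1→3: n3:foll/b5/[s]
after 10 — deliver 3→1: ·
after 11 — crash(3): n3:✗foll/b5/[s]
after 12 — recover(3): n3:foll/b5/[s]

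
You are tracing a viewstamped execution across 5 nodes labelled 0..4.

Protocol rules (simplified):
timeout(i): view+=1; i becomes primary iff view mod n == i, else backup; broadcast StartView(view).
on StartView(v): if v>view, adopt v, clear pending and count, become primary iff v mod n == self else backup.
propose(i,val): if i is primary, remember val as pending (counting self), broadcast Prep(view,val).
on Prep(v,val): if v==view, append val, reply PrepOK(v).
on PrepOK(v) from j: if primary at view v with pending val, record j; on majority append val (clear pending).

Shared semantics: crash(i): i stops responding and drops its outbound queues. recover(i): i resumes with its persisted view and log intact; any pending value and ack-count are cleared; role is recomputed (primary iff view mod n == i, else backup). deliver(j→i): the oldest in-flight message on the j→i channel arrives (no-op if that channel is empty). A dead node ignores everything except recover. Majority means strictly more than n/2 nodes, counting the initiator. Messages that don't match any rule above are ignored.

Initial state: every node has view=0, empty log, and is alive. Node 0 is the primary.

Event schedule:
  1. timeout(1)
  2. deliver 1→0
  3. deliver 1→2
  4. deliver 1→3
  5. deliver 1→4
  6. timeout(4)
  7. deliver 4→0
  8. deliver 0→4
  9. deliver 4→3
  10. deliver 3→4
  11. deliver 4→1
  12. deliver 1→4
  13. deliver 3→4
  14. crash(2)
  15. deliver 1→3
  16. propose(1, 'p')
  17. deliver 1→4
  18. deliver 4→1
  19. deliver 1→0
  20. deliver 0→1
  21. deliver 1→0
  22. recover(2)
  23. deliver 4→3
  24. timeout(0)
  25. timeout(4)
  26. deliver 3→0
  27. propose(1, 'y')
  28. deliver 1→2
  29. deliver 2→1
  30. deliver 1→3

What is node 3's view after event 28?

2

1. timeout(1):  <1:prim v1 ->
2. deliver 1→0:  <0:back v1 ->
3. deliver 1→2:  <2:back v1 ->
4. deliver 1→3:  <3:back v1 ->
5. deliver 1→4:  <4:back v1 ->
6. timeout(4):  <4:back v2 ->
7. deliver 4→0:  <0:back v2 ->
8. deliver 0→4:  nop
9. deliver 4→3:  <3:back v2 ->
10. deliver 3→4:  nop
11. deliver 4→1:  <1:back v2 ->
12. deliver 1→4:  nop
13. deliver 3→4:  nop
14. crash(2):  <2:✗back v1 ->
15. deliver 1→3:  nop
16. propose(1,'p'):  nop
17. deliver 1→4:  nop
18. deliver 4→1:  nop
19. deliver 1→0:  nop
20. deliver 0→1:  nop
21. deliver 1→0:  nop
22. recover(2):  <2:back v1 ->
23. deliver 4→3:  nop
24. timeout(0):  <0:back v3 ->
25. timeout(4):  <4:back v3 ->
26. deliver 3→0:  nop
27. propose(1,'y'):  nop
28. deliver 1→2:  nop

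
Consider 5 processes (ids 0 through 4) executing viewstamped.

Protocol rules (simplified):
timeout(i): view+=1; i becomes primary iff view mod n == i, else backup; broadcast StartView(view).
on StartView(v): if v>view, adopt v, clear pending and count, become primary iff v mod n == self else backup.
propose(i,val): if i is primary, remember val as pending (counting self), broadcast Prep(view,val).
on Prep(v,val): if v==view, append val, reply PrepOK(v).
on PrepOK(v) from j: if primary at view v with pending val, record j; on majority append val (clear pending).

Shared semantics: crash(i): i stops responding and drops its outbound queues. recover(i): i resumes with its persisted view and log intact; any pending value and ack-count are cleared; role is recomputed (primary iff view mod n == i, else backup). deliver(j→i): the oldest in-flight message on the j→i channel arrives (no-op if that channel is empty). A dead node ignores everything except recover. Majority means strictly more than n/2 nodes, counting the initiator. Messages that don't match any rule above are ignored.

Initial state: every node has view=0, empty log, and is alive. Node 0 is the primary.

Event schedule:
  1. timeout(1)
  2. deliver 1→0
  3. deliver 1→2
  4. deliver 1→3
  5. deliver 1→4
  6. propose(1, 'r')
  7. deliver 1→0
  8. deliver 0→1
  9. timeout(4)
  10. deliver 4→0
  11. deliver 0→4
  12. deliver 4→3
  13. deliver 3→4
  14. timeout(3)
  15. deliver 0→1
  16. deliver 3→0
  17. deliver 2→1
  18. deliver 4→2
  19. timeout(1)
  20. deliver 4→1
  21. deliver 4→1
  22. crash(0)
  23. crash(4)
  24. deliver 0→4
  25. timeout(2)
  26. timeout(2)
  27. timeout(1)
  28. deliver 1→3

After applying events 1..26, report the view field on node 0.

3

after 1 — timeout(1): n1:prim/v1/[-]
after 2 — deliver 1→0: n0:back/v1/[-]
after 3 — deliver 1→2: n2:back/v1/[-]
after 4 — deliver 1→3: n3:back/v1/[-]
after 5 — deliver 1→4: n4:back/v1/[-]
after 6 — propose(1,'r'): ·
after 7 — deliver 1→0: n0:back/v1/[r]
after 8 — deliver 0→1: ·
after 9 — timeout(4): n4:back/v2/[-]
after 10 — deliver 4→0: n0:back/v2/[r]
after 11 — deliver 0→4: ·
after 12 — deliver 4→3: n3:back/v2/[-]
after 13 — deliver 3→4: ·
after 14 — timeout(3): n3:prim/v3/[-]
after 15 — deliver 0→1: ·
after 16 — deliver 3→0: n0:back/v3/[r]
after 17 — deliver 2→1: ·
after 18 — deliver 4→2: n2:prim/v2/[-]
after 19 — timeout(1): n1:back/v2/[-]
after 20 — deliver 4→1: ·
after 21 — deliver 4→1: ·
after 22 — crash(0): n0:✗back/v3/[r]
after 23 — crash(4): n4:✗back/v2/[-]
after 24 — deliver 0→4: ·
after 25 — timeout(2): n2:back/v3/[-]
after 26 — timeout(2): n2:back/v4/[-]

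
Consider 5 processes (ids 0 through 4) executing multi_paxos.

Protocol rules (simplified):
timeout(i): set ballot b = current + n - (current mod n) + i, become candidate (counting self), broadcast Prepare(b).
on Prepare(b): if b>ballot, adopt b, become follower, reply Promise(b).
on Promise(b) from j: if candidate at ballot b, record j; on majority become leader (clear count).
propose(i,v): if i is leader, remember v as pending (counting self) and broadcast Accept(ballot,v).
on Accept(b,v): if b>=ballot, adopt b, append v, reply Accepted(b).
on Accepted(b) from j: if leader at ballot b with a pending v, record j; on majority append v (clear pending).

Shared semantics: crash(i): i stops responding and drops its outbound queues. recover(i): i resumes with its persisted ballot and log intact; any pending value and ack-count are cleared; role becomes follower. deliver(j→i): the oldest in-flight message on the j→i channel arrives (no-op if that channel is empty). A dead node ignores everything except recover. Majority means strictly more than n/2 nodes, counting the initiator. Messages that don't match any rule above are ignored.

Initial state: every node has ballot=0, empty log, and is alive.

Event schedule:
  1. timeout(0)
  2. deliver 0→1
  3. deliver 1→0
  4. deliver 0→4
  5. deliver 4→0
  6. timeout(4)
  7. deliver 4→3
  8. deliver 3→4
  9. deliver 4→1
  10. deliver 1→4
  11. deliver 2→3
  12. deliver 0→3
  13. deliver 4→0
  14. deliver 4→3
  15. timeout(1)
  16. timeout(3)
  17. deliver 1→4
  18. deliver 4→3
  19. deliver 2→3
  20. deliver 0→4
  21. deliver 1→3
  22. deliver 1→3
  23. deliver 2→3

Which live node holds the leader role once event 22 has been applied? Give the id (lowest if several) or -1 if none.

1. timeout(0):  <0:cand b5 ->
2. deliver 0→1:  <1:foll b5 ->
3. deliver 1→0:  nop
4. deliver 0→4:  <4:foll b5 ->
5. deliver 4→0:  <0:lead b5 ->
6. timeout(4):  <4:cand b14 ->
7. deliver 4→3:  <3:foll b14 ->
8. deliver 3→4:  nop
9. deliver 4→1:  <1:foll b14 ->
10. deliver 1→4:  <4:lead b14 ->
11. deliver 2→3:  nop
12. deliver 0→3:  nop
13. deliver 4→0:  <0:foll b14 ->
14. deliver 4→3:  nop
15. timeout(1):  <1:cand b16 ->
16. timeout(3):  <3:cand b18 ->
17. deliver 1→4:  <4:foll b16 ->
18. deliver 4→3:  nop
19. deliver 2→3:  nop
20. deliver 0→4:  nop
21. deliver 1→3:  nop
22. deliver 1→3:  nop

-1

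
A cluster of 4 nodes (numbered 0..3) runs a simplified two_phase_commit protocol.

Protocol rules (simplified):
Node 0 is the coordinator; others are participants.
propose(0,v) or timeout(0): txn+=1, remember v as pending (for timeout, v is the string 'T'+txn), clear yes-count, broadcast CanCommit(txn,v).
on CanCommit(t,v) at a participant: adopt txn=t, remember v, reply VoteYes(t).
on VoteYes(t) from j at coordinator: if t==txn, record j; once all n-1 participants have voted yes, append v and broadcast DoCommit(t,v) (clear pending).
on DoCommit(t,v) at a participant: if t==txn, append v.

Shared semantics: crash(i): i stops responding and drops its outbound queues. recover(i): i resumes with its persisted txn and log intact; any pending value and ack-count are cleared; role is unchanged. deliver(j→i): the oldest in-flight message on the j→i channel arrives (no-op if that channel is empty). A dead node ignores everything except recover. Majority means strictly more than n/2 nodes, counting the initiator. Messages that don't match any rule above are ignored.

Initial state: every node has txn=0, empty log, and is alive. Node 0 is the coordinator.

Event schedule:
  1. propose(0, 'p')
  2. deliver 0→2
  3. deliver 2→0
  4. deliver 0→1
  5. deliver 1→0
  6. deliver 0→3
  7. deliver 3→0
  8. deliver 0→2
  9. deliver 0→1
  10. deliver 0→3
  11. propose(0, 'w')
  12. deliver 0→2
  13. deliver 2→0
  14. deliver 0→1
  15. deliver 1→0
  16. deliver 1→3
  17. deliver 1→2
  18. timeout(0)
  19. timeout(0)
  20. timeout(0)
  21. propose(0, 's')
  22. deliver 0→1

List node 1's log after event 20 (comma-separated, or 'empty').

e1 propose(0,'p'): 0[coor,t=1,-]
e2 deliver 0→2: 2[part,t=1,-]
e3 deliver 2→0: ·
e4 deliver 0→1: 1[part,t=1,-]
e5 deliver 1→0: ·
e6 deliver 0→3: 3[part,t=1,-]
e7 deliver 3→0: 0[coor,t=1,p]
e8 deliver 0→2: 2[part,t=1,p]
e9 deliver 0→1: 1[part,t=1,p]
e10 deliver 0→3: 3[part,t=1,p]
e11 propose(0,'w'): 0[coor,t=2,p]
e12 deliver 0→2: 2[part,t=2,p]
e13 deliver 2→0: ·
e14 deliver 0→1: 1[part,t=2,p]
e15 deliver 1→0: ·
e16 deliver 1→3: ·
e17 deliver 1→2: ·
e18 timeout(0): 0[coor,t=3,p]
e19 timeout(0): 0[coor,t=4,p]
e20 timeout(0): 0[coor,t=5,p]

p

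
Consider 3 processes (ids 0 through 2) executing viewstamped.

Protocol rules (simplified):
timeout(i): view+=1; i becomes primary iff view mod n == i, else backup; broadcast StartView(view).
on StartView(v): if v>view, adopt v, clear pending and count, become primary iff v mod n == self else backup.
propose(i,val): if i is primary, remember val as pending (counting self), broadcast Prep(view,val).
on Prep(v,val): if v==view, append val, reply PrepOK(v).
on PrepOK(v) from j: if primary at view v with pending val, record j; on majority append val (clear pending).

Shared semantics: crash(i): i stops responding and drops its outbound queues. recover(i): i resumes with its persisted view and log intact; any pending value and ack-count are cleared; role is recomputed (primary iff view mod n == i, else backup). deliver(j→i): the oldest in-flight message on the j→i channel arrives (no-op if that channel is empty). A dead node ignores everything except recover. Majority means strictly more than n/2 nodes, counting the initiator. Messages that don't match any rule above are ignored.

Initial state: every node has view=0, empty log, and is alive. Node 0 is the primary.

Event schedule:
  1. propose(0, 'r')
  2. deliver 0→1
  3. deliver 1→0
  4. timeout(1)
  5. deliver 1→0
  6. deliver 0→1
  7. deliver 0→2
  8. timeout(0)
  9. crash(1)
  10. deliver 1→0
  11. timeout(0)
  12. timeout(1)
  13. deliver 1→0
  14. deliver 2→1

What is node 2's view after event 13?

0

1. propose(0,'r'):  nop
2. deliver 0→1:  <1:back v0 r>
3. deliver 1→0:  <0:prim v0 r>
4. timeout(1):  <1:prim v1 r>
5. deliver 1→0:  <0:back v1 r>
6. deliver 0→1:  nop
7. deliver 0→2:  <2:back v0 r>
8. timeout(0):  <0:back v2 r>
9. crash(1):  <1:✗prim v1 r>
10. deliver 1→0:  nop
11. timeout(0):  <0:prim v3 r>
12. timeout(1):  nop
13. deliver 1→0:  nop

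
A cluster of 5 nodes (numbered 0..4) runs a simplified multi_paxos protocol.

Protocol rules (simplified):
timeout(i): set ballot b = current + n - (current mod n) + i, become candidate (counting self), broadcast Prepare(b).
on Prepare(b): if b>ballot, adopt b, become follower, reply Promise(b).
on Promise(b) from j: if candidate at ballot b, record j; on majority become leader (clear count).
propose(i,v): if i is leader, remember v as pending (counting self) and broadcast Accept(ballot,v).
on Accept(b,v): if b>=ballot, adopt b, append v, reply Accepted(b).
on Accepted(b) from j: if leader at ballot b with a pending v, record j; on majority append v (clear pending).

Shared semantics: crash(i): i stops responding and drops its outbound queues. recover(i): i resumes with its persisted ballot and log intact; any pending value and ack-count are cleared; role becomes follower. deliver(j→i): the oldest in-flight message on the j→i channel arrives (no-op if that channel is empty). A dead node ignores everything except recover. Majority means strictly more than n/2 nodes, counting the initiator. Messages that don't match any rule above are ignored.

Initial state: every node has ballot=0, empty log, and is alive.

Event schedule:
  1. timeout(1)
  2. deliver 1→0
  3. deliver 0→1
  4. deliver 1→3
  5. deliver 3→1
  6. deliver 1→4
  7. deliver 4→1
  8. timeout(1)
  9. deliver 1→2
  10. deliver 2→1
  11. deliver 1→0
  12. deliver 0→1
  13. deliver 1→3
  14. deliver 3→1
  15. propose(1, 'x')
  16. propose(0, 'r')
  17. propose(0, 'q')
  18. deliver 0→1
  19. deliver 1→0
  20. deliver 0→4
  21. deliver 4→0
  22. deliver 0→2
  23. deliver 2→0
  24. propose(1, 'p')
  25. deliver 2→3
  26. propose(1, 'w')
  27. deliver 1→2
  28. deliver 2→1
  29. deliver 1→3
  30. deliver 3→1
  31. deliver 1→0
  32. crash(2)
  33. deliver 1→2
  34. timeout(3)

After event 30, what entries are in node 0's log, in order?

[1] timeout(1) → N1(cand b6 [-])
[2] deliver 1→0 → N0(foll b6 [-])
[3] deliver 0→1 → ∅
[4] deliver 1→3 → N3(foll b6 [-])
[5] deliver 3→1 → N1(lead b6 [-])
[6] deliver 1→4 → N4(foll b6 [-])
[7] deliver 4→1 → ∅
[8] timeout(1) → N1(cand b11 [-])
[9] deliver 1→2 → N2(foll b6 [-])
[10] deliver 2→1 → ∅
[11] deliver 1→0 → N0(foll b11 [-])
[12] deliver 0→1 → ∅
[13] deliver 1→3 → N3(foll b11 [-])
[14] deliver 3→1 → N1(lead b11 [-])
[15] propose(1,'x') → ∅
[16] propose(0,'r') → ∅
[17] propose(0,'q') → ∅
[18] deliver 0→1 → ∅
[19] deliver 1→0 → N0(foll b11 [x])
[20] deliver 0→4 → ∅
[21] deliver 4→0 → ∅
[22] deliver 0→2 → ∅
[23] deliver 2→0 → ∅
[24] propose(1,'p') → ∅
[25] deliver 2→3 → ∅
[26] propose(1,'w') → ∅
[27] deliver 1→2 → N2(foll b11 [-])
[28] deliver 2→1 → ∅
[29] deliver 1→3 → N3(foll b11 [x])
[30] deliver 3→1 → ∅

x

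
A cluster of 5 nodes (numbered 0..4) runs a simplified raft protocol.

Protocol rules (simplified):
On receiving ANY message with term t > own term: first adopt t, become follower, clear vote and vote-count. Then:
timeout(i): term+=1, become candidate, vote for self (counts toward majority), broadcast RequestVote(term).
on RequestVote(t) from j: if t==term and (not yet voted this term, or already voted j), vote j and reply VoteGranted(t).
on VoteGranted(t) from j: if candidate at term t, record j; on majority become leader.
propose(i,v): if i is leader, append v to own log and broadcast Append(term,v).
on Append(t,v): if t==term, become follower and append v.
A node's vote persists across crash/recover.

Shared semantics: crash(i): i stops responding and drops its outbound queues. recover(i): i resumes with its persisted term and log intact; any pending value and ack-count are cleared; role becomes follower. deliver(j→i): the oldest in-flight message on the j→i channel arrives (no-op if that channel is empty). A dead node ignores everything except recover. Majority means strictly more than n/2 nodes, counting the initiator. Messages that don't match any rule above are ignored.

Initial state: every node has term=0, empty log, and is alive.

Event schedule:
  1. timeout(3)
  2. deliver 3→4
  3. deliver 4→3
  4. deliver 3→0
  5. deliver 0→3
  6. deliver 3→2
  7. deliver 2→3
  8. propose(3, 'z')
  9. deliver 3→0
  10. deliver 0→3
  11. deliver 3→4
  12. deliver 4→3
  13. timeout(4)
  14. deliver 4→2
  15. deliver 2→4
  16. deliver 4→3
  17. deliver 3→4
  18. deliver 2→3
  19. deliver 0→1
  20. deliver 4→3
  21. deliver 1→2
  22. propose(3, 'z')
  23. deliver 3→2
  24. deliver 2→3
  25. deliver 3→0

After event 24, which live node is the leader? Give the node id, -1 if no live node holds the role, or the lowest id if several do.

step 1 timeout(3): 3={cand,t=1,log=-}
step 2 deliver 3→4: 4={foll,t=1,log=-}
step 3 deliver 4→3: —
step 4 deliver 3→0: 0={foll,t=1,log=-}
step 5 deliver 0→3: 3={lead,t=1,log=-}
step 6 deliver 3→2: 2={foll,t=1,log=-}
step 7 deliver 2→3: —
step 8 propose(3,'z'): 3={lead,t=1,log=z}
step 9 deliver 3→0: 0={foll,t=1,log=z}
step 10 deliver 0→3: —
step 11 deliver 3→4: 4={foll,t=1,log=z}
step 12 deliver 4→3: —
step 13 timeout(4): 4={cand,t=2,log=z}
step 14 deliver 4→2: 2={foll,t=2,log=-}
step 15 deliver 2→4: —
step 16 deliver 4→3: 3={foll,t=2,log=z}
step 17 deliver 3→4: 4={lead,t=2,log=z}
step 18 deliver 2→3: —
step 19 deliver 0→1: —
step 20 deliver 4→3: —
step 21 deliver 1→2: —
step 22 propose(3,'z'): —
step 23 deliver 3→2: —
step 24 deliver 2→3: —

4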